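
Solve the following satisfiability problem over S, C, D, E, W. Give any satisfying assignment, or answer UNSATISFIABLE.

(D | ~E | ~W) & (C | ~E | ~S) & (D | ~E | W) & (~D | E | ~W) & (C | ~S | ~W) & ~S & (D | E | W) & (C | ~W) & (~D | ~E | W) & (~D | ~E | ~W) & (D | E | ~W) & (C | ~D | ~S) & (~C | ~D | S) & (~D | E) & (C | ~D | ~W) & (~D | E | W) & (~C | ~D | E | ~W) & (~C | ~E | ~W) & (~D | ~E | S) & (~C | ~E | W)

Case E = True:
  (~S) forces S = False.
  (~D | ~E | S) forces D = False.
  (D | ~E | ~W) forces W = False.
  Clause (D | ~E | W) is falsified — contradiction.
Case E = False:
  (~S) forces S = False.
  (~D | E) forces D = False.
  (D | E | W) forces W = True.
  Clause (D | E | ~W) is falsified — contradiction.
Both cases fail, so the formula is unsatisfiable.

Unsatisfiable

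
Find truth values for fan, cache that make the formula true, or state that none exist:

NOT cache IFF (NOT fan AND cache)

fan: True; cache: True

  NOT cache IFF (NOT fan AND cache) = True
    NOT cache = False
    NOT fan AND cache = False
      NOT fan = False
The formula evaluates to True.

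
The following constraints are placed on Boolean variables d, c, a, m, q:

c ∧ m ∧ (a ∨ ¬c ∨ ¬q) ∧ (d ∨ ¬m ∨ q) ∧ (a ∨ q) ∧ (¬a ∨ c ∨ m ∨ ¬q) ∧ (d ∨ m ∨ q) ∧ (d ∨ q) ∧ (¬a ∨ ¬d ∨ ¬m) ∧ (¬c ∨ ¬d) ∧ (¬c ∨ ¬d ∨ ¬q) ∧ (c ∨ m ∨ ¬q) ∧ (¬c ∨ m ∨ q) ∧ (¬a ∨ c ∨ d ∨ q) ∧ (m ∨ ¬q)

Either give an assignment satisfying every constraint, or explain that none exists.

Unit clause (c) forces c = True.
Unit clause (m) forces m = True.
In (¬c ∨ ¬d) only ¬d is left, so d = False.
In (d ∨ ¬m ∨ q) only q is left, so q = True.
In (a ∨ ¬c ∨ ¬q) only a is left, so a = True.
All clauses satisfied.

d = False, c = True, a = True, m = True, q = True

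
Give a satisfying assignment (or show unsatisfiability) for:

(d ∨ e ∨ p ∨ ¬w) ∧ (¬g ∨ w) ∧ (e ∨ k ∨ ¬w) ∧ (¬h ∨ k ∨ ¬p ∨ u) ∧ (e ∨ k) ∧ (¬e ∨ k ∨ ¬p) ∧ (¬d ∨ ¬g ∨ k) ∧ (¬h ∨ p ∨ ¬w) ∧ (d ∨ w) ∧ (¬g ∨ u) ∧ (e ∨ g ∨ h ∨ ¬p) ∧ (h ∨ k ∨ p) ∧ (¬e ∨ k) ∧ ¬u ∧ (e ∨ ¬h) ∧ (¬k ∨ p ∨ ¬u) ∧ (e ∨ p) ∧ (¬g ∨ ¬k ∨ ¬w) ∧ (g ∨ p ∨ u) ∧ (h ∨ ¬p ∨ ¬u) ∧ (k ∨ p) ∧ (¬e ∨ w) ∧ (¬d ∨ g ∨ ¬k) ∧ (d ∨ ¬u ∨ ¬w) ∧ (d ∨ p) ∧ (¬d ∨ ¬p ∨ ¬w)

Unit clause (¬u) forces u = False.
In (¬g ∨ u) only ¬g is left, so g = False.
In (g ∨ p ∨ u) only p is left, so p = True.
Try k = False:
  (¬h ∨ k ∨ ¬p ∨ u) forces h = False.
  (e ∨ k) forces e = True.
  clause (¬e ∨ k ∨ ¬p) is falsified — backtrack.
So k = True.
  then (¬d ∨ g ∨ ¬k) forces d = False.
  then (d ∨ w) forces w = True.
Set e = True.
Set h = True.
All clauses satisfied.

k: True, e: True, p: True, g: False, d: False, w: True, u: False, h: True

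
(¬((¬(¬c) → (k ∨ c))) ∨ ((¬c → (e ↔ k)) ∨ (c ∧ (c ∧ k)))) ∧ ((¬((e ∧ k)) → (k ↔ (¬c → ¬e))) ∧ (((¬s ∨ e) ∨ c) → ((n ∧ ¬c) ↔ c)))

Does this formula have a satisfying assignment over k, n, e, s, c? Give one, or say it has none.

k = True, n = False, e = True, s = False, c = False

  ¬((¬(¬c) → (k ∨ c))) ∨ ((¬c → (e ↔ k)) ∨ (c ∧ (c ∧ k))) = True
    ¬((¬(¬c) → (k ∨ c))) = False
      ¬(¬c) → (k ∨ c) = True
        ¬(¬c) = False
          ¬c = True
        k ∨ c = True
    (¬c → (e ↔ k)) ∨ (c ∧ (c ∧ k)) = True
      ¬c → (e ↔ k) = True
        ¬c = True
        e ↔ k = True
      c ∧ (c ∧ k) = False
        c ∧ k = False
  (¬((e ∧ k)) → (k ↔ (¬c → ¬e))) ∧ (((¬s ∨ e) ∨ c) → ((n ∧ ¬c) ↔ c)) = True
    ¬((e ∧ k)) → (k ↔ (¬c → ¬e)) = True
      ¬((e ∧ k)) = False
        e ∧ k = True
      k ↔ (¬c → ¬e) = False
        ¬c → ¬e = False
          ¬c = True
          ¬e = False
    ((¬s ∨ e) ∨ c) → ((n ∧ ¬c) ↔ c) = True
      (¬s ∨ e) ∨ c = True
        ¬s ∨ e = True
          ¬s = True
      (n ∧ ¬c) ↔ c = True
        n ∧ ¬c = False
          ¬c = True
Both conjuncts True, so the formula holds.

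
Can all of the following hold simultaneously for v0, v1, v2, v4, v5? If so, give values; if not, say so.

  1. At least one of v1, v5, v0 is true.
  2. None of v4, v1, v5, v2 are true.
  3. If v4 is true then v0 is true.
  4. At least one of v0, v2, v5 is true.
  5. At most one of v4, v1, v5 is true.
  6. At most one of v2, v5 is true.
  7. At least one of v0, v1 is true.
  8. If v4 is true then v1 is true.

v0 = True, v1 = False, v2 = False, v4 = False, v5 = False

  (1) {v1, v5, v0}: 1 true — at least one ✓
  (2) {v4, v1, v5, v2}: 0 true — none ✓
  (3) v4=F ⇒ v0: vacuous ✓
  (4) {v0, v2, v5}: 1 true — at least one ✓
  (5) {v4, v1, v5}: 0 true — at most one ✓
  (6) {v2, v5}: 0 true — at most one ✓
  (7) {v0, v1}: 1 true — at least one ✓
  (8) v4=F ⇒ v1: vacuous ✓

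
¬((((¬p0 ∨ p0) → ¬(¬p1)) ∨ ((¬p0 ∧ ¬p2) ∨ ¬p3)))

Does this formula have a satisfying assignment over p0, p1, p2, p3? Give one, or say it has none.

p0=T; p1=F; p2=F; p3=T

  ¬((((¬p0 ∨ p0) → ¬(¬p1)) ∨ ((¬p0 ∧ ¬p2) ∨ ¬p3))) = True
    ((¬p0 ∨ p0) → ¬(¬p1)) ∨ ((¬p0 ∧ ¬p2) ∨ ¬p3) = False
      (¬p0 ∨ p0) → ¬(¬p1) = False
        ¬p0 ∨ p0 = True
          ¬p0 = False
        ¬(¬p1) = False
          ¬p1 = True
      (¬p0 ∧ ¬p2) ∨ ¬p3 = False
        ¬p0 ∧ ¬p2 = False
          ¬p0 = False
          ¬p2 = True
        ¬p3 = False
The formula evaluates to True.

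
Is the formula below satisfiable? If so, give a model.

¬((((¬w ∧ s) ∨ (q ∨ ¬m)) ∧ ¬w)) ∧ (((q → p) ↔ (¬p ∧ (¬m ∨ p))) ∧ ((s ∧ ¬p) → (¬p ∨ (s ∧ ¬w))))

s=F, p=F, w=T, m=T, q=T

  ¬((((¬w ∧ s) ∨ (q ∨ ¬m)) ∧ ¬w)) = True
    ((¬w ∧ s) ∨ (q ∨ ¬m)) ∧ ¬w = False
      (¬w ∧ s) ∨ (q ∨ ¬m) = True
        ¬w ∧ s = False
          ¬w = False
        q ∨ ¬m = True
          ¬m = False
      ¬w = False
  ((q → p) ↔ (¬p ∧ (¬m ∨ p))) ∧ ((s ∧ ¬p) → (¬p ∨ (s ∧ ¬w))) = True
    (q → p) ↔ (¬p ∧ (¬m ∨ p)) = True
      q → p = False
      ¬p ∧ (¬m ∨ p) = False
        ¬p = True
        ¬m ∨ p = False
          ¬m = False
    (s ∧ ¬p) → (¬p ∨ (s ∧ ¬w)) = True
      s ∧ ¬p = False
        ¬p = True
      ¬p ∨ (s ∧ ¬w) = True
        ¬p = True
        s ∧ ¬w = False
          ¬w = False
Both conjuncts True, so the formula holds.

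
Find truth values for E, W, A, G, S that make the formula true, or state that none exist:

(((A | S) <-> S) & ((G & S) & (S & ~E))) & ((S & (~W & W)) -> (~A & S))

E: False; W: False; A: False; G: True; S: True

  ((A | S) <-> S) & ((G & S) & (S & ~E)) = True
    (A | S) <-> S = True
      A | S = True
    (G & S) & (S & ~E) = True
      G & S = True
      S & ~E = True
        ~E = True
  (S & (~W & W)) -> (~A & S) = True
    S & (~W & W) = False
      ~W & W = False
        ~W = True
    ~A & S = True
      ~A = True
Both conjuncts True, so the formula holds.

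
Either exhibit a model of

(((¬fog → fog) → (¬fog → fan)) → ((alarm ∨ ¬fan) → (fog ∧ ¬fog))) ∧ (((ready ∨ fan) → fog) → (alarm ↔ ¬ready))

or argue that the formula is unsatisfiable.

ready=F, fog=F, fan=T, alarm=F

  ((¬fog → fog) → (¬fog → fan)) → ((alarm ∨ ¬fan) → (fog ∧ ¬fog)) = True
    (¬fog → fog) → (¬fog → fan) = True
      ¬fog → fog = False
        ¬fog = True
      ¬fog → fan = True
        ¬fog = True
    (alarm ∨ ¬fan) → (fog ∧ ¬fog) = True
      alarm ∨ ¬fan = False
        ¬fan = False
      fog ∧ ¬fog = False
        ¬fog = True
  ((ready ∨ fan) → fog) → (alarm ↔ ¬ready) = True
    (ready ∨ fan) → fog = False
      ready ∨ fan = True
    alarm ↔ ¬ready = False
      ¬ready = True
Both conjuncts True, so the formula holds.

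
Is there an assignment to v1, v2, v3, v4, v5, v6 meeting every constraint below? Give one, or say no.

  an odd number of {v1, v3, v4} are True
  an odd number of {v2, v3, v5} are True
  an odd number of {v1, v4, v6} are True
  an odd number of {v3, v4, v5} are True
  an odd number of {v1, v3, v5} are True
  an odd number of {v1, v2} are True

No satisfying assignment exists.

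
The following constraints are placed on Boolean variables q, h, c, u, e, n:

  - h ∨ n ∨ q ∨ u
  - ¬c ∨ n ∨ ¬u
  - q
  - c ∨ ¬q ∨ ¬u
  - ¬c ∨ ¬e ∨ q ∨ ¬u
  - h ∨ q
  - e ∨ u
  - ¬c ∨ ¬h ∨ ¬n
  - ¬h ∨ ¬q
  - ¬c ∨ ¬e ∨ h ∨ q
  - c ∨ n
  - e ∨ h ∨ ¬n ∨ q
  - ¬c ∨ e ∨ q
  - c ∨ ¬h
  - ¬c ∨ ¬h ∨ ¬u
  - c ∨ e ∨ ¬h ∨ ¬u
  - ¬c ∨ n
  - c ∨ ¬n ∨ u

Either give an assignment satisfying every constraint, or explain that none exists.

Unit clause (q) forces q = True.
In (¬h ∨ ¬q) only ¬h is left, so h = False.
Set c = True.
  then (¬c ∨ n) forces n = True.
Set u = False.
  then (e ∨ u) forces e = True.
All clauses satisfied.

q = True; h = False; c = True; u = False; e = True; n = True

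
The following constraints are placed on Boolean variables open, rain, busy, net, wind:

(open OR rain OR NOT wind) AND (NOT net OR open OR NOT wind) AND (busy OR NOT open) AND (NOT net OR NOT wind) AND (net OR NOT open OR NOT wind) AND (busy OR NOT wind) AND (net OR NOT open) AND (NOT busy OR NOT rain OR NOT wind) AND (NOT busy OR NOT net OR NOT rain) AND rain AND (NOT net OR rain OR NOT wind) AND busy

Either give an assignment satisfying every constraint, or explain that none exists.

open=F, rain=T, busy=T, net=F, wind=F

Unit clause (rain) forces rain = True.
Unit clause (busy) forces busy = True.
In (NOT busy OR NOT rain OR NOT wind) only NOT wind is left, so wind = False.
In (NOT busy OR NOT net OR NOT rain) only NOT net is left, so net = False.
In (net OR NOT open) only NOT open is left, so open = False.
All clauses satisfied.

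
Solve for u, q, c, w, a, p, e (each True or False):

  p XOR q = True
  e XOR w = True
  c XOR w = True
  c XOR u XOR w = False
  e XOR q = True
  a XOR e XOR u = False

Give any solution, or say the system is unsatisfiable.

u = True; q = True; c = False; w = True; a = True; p = False; e = False

p XOR q = F XOR T = True ✓
e XOR w = F XOR T = True ✓
c XOR w = F XOR T = True ✓
c XOR u XOR w = F XOR T XOR T = False ✓
e XOR q = F XOR T = True ✓
a XOR e XOR u = T XOR F XOR T = False ✓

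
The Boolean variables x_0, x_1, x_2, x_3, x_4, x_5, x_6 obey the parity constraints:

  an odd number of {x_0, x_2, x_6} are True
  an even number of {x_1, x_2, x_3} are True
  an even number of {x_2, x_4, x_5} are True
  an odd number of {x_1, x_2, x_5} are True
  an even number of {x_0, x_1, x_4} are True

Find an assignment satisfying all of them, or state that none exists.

x_0: True; x_1: False; x_2: False; x_3: False; x_4: True; x_5: True; x_6: False

{x_0, x_2, x_6}: 1 true → odd ✓
{x_1, x_2, x_3}: 0 true → even ✓
{x_2, x_4, x_5}: 2 true → even ✓
{x_1, x_2, x_5}: 1 true → odd ✓
{x_0, x_1, x_4}: 2 true → even ✓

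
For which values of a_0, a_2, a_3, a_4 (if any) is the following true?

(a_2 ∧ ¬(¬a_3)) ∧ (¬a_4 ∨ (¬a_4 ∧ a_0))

a_0=F; a_2=T; a_3=T; a_4=F

  a_2 ∧ ¬(¬a_3) = True
    ¬(¬a_3) = True
      ¬a_3 = False
  ¬a_4 ∨ (¬a_4 ∧ a_0) = True
    ¬a_4 = True
    ¬a_4 ∧ a_0 = False
      ¬a_4 = True
Both conjuncts True, so the formula holds.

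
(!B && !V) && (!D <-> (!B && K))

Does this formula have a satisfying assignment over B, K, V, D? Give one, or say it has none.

B = False; K = False; V = False; D = True

  !B && !V = True
    !B = True
    !V = True
  !D <-> (!B && K) = True
    !D = False
    !B && K = False
      !B = True
Both conjuncts True, so the formula holds.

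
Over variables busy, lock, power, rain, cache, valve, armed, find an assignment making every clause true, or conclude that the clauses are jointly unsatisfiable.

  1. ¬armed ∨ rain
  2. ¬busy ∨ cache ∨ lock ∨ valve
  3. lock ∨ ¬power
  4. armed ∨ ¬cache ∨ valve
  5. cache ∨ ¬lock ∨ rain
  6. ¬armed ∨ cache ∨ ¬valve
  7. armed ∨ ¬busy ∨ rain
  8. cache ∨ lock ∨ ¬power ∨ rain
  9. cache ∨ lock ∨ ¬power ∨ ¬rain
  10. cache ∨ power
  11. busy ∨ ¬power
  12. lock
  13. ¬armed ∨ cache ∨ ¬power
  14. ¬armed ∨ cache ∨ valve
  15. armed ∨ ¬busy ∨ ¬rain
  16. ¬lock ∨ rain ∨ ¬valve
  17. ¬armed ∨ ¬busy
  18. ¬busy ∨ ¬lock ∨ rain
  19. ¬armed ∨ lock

busy = False; lock = True; power = False; rain = True; cache = True; valve = True; armed = False

Unit clause (lock) forces lock = True.
Try busy = True:
  (¬armed ∨ ¬busy) forces armed = False.
  (armed ∨ ¬busy ∨ rain) forces rain = True.
  clause (armed ∨ ¬busy ∨ ¬rain) is falsified — backtrack.
So busy = False.
  then (busy ∨ ¬power) forces power = False.
  then (cache ∨ power) forces cache = True.
Try rain = False:
  (¬armed ∨ rain) forces armed = False.
  (armed ∨ ¬cache ∨ valve) forces valve = True.
  clause (¬lock ∨ rain ∨ ¬valve) is falsified — backtrack.
So rain = True.
Set valve = True.
Set armed = False.
All clauses satisfied.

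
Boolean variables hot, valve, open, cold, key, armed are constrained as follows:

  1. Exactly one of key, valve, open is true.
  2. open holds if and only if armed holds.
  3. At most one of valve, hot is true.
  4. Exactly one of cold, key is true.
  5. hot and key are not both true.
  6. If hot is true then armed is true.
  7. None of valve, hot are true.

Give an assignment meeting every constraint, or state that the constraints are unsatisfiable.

hot = False; valve = False; open = True; cold = True; key = False; armed = True

  (1) {key, valve, open}: 1 true — exactly one ✓
  (2) open=T, armed=T — same ✓
  (3) {valve, hot}: 0 true — at most one ✓
  (4) {cold, key}: 1 true — exactly one ✓
  (5) hot=F, key=F — not both ✓
  (6) hot=F ⇒ armed: vacuous ✓
  (7) {valve, hot}: 0 true — none ✓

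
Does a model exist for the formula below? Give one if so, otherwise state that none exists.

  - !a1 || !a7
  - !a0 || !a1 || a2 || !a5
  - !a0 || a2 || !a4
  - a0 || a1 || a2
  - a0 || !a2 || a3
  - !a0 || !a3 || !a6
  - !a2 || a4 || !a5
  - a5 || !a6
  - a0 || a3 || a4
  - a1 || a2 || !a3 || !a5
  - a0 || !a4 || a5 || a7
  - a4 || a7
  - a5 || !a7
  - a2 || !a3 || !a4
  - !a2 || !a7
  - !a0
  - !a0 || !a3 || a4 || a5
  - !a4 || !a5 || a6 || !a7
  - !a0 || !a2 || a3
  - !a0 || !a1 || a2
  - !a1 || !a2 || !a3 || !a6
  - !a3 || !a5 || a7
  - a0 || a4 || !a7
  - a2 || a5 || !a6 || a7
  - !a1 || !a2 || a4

a0 = False; a1 = True; a2 = False; a3 = False; a4 = True; a5 = True; a6 = False; a7 = False

Unit clause (!a0) forces a0 = False.
Set a1 = True.
  then (!a1 || !a7) forces a7 = False.
  then (a4 || a7) forces a4 = True.
  then (a0 || !a4 || a5 || a7) forces a5 = True.
  then (!a3 || !a5 || a7) forces a3 = False.
  then (a0 || !a2 || a3) forces a2 = False.
Set a6 = False.
All clauses satisfied.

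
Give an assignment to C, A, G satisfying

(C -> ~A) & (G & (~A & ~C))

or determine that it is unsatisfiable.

C: False, A: False, G: True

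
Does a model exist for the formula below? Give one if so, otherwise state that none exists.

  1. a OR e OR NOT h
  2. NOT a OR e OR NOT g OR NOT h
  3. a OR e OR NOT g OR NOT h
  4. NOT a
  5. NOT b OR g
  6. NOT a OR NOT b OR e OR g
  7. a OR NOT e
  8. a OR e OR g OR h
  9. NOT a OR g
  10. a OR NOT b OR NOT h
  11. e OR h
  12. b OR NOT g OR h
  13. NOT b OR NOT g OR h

UNSATISFIABLE

Case a = True:
  Clause (NOT a) is falsified — contradiction.
Case a = False:
  (a OR NOT e) forces e = False.
  (a OR e OR NOT h) forces h = False.
  Clause (e OR h) is falsified — contradiction.
Both cases fail, so the formula is unsatisfiable.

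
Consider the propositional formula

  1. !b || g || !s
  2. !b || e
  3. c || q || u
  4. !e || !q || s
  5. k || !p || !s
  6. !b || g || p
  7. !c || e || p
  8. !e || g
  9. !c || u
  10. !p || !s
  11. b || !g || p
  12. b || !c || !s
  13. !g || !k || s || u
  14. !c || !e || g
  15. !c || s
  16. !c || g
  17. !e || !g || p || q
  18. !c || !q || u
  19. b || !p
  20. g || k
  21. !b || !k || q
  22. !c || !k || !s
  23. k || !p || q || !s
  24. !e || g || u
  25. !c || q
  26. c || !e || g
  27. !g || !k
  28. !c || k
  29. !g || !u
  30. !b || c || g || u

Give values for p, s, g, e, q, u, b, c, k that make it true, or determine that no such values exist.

p: False, s: False, g: False, e: False, q: True, u: False, b: False, c: False, k: True

Set p = False.
Set s = False.
  then (!c || s) forces c = False.
Set g = False.
  then (!b || g || p) forces b = False.
  then (!e || g) forces e = False.
  then (g || k) forces k = True.
Set q = True.
Set u = False.
All clauses satisfied.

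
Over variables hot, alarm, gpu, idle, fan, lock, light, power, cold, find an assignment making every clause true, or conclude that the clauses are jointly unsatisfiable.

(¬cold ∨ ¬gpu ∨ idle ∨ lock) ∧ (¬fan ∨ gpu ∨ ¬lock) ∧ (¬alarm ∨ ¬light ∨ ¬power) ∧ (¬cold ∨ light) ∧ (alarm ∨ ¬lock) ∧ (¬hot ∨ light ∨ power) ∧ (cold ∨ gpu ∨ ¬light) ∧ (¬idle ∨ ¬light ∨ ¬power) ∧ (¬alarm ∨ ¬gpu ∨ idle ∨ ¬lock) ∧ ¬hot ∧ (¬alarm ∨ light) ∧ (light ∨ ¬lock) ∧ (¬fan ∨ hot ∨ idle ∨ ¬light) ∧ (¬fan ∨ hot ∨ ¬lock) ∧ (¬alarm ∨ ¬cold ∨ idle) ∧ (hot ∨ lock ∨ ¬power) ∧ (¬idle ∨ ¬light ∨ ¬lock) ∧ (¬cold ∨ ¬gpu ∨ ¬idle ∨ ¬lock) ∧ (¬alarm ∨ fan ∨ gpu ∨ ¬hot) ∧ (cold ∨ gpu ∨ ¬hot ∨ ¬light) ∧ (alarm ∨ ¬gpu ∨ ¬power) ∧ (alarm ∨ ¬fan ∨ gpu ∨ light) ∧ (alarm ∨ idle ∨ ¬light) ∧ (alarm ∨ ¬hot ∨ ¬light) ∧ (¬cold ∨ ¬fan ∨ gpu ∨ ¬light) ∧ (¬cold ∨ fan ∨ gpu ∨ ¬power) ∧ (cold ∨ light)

hot=F; alarm=T; gpu=T; idle=T; fan=F; lock=F; light=T; power=F; cold=T

Unit clause (¬hot) forces hot = False.
Set alarm = True.
  then (¬alarm ∨ light) forces light = True.
  then (¬alarm ∨ ¬light ∨ ¬power) forces power = False.
Set gpu = True.
Set idle = True.
  then (¬idle ∨ ¬light ∨ ¬lock) forces lock = False.
Set fan = False.
Set cold = True.
All clauses satisfied.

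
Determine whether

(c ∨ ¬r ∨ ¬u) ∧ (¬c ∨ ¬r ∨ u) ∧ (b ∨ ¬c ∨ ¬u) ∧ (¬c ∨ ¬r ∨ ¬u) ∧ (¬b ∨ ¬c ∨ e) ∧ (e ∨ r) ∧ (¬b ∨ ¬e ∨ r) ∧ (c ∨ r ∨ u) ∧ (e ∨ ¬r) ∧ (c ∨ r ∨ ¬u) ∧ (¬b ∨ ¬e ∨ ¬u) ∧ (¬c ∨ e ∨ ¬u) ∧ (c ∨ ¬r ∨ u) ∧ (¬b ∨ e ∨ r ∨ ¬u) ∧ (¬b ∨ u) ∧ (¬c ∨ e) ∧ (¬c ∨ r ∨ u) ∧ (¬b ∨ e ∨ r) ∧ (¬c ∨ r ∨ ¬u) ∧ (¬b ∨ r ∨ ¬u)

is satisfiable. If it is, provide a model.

No satisfying assignment exists.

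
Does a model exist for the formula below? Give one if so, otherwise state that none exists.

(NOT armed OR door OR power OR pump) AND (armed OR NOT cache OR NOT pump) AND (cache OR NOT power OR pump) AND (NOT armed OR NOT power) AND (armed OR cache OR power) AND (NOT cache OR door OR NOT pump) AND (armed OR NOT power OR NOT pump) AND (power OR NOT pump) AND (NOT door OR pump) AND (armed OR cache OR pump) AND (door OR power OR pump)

power: True, pump: False, armed: False, cache: True, door: False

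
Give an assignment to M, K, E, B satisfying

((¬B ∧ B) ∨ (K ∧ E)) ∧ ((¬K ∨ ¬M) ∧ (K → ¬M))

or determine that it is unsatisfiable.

M: False; K: True; E: True; B: False

  (¬B ∧ B) ∨ (K ∧ E) = True
    ¬B ∧ B = False
      ¬B = True
    K ∧ E = True
  (¬K ∨ ¬M) ∧ (K → ¬M) = True
    ¬K ∨ ¬M = True
      ¬K = False
      ¬M = True
    K → ¬M = True
      ¬M = True
Both conjuncts True, so the formula holds.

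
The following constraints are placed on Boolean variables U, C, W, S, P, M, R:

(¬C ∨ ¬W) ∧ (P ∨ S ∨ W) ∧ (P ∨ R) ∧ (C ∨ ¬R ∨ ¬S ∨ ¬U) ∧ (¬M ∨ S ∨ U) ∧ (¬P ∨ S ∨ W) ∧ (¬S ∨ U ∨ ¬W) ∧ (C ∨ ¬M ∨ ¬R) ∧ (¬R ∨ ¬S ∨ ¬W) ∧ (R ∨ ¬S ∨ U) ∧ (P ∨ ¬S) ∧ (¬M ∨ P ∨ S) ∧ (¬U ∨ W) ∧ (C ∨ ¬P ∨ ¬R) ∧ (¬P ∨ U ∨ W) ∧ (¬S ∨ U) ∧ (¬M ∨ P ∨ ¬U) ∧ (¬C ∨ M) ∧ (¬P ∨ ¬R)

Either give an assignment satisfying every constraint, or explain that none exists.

U=T, C=F, W=T, S=T, P=T, M=T, R=F

Set U = True.
  then (¬U ∨ W) forces W = True.
  then (¬C ∨ ¬W) forces C = False.
Set S = True.
  then (C ∨ ¬R ∨ ¬S ∨ ¬U) forces R = False.
  then (P ∨ ¬S) forces P = True.
Set M = True.
All clauses satisfied.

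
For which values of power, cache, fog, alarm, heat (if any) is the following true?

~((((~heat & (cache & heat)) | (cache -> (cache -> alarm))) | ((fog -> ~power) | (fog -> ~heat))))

power = True; cache = True; fog = True; alarm = False; heat = True

  ~((((~heat & (cache & heat)) | (cache -> (cache -> alarm))) | ((fog -> ~power) | (fog -> ~heat)))) = True
    ((~heat & (cache & heat)) | (cache -> (cache -> alarm))) | ((fog -> ~power) | (fog -> ~heat)) = False
      (~heat & (cache & heat)) | (cache -> (cache -> alarm)) = False
        ~heat & (cache & heat) = False
          ~heat = False
          cache & heat = True
        cache -> (cache -> alarm) = False
          cache -> alarm = False
      (fog -> ~power) | (fog -> ~heat) = False
        fog -> ~power = False
          ~power = False
        fog -> ~heat = False
          ~heat = False
The formula evaluates to True.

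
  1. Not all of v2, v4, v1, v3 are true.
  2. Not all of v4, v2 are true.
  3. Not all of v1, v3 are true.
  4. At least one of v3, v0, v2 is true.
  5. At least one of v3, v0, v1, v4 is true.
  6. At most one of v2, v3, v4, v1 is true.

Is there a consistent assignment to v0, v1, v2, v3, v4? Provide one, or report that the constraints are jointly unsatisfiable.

v0 = True; v1 = False; v2 = True; v3 = False; v4 = False

  (1) {v2, v4, v1, v3}: 1/4 true — not all ✓
  (2) {v4, v2}: 1/2 true — not all ✓
  (3) {v1, v3}: 0/2 true — not all ✓
  (4) {v3, v0, v2}: 2 true — at least one ✓
  (5) {v3, v0, v1, v4}: 1 true — at least one ✓
  (6) {v2, v3, v4, v1}: 1 true — at most one ✓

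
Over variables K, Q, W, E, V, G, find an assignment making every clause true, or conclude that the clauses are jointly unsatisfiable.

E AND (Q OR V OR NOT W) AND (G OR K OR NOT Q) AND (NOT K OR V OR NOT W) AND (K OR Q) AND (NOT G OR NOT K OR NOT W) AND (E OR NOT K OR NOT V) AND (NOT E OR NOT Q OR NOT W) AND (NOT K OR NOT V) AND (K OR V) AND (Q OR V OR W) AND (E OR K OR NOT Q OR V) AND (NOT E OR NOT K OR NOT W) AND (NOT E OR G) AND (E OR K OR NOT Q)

K = False; Q = True; W = False; E = True; V = True; G = True

Unit clause (E) forces E = True.
In (NOT E OR G) only G is left, so G = True.
Set K = False.
  then (K OR Q) forces Q = True.
  then (NOT E OR NOT Q OR NOT W) forces W = False.
  then (K OR V) forces V = True.
All clauses satisfied.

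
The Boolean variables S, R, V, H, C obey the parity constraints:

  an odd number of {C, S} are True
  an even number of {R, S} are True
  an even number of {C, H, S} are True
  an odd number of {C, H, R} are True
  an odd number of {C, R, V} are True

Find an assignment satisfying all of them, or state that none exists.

Adding constraints 2, 3, 4 mod 2: every variable appears an even number of times on the left, so the left side is 0.
But the right sides sum to 1 (mod 2). 0 ≠ 1 — the system is inconsistent.

No satisfying assignment exists.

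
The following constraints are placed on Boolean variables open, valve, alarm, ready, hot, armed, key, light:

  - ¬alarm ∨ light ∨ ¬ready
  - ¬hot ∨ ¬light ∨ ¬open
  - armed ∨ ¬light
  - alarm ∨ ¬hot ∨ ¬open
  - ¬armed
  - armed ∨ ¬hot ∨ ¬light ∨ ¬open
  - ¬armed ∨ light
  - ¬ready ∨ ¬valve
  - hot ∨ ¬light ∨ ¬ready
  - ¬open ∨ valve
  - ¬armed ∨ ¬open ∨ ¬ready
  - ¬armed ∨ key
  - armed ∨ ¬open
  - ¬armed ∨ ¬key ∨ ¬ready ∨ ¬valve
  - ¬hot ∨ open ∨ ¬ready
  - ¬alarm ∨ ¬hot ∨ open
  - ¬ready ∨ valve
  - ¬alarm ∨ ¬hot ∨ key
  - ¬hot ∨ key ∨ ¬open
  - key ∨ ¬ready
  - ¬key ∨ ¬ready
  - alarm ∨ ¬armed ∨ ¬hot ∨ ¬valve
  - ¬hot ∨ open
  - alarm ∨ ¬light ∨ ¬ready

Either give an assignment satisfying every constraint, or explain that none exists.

open=F; valve=F; alarm=T; ready=F; hot=F; armed=F; key=T; light=F

Unit clause (¬armed) forces armed = False.
In (armed ∨ ¬open) only ¬open is left, so open = False.
In (¬hot ∨ open) only ¬hot is left, so hot = False.
In (armed ∨ ¬light) only ¬light is left, so light = False.
Set valve = False.
  then (¬ready ∨ valve) forces ready = False.
Set alarm = True.
Set key = True.
All clauses satisfied.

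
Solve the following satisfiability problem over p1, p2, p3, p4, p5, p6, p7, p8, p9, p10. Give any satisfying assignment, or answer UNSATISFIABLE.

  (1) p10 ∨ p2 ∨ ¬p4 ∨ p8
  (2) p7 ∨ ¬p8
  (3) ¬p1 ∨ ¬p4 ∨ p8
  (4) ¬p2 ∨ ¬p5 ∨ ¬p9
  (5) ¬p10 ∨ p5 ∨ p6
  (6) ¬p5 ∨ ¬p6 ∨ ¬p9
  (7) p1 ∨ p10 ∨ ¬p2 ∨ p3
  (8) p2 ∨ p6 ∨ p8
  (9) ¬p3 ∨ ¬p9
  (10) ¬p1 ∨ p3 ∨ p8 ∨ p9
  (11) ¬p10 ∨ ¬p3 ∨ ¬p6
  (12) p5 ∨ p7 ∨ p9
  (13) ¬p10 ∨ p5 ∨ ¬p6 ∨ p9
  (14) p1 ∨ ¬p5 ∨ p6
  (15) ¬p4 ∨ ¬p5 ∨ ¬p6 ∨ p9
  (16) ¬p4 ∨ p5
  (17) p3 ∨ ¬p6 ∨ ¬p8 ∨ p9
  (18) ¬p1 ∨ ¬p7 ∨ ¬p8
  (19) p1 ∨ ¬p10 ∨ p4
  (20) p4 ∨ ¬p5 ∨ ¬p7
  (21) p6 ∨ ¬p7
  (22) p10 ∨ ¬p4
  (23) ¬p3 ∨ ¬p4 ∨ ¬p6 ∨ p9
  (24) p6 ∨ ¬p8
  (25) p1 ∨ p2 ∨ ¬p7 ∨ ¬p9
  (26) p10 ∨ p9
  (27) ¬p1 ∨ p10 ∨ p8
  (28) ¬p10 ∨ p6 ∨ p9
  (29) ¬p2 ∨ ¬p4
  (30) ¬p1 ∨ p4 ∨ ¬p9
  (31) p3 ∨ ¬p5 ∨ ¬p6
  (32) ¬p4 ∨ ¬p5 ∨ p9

p1 = False, p2 = False, p3 = False, p4 = False, p5 = False, p6 = True, p7 = False, p8 = False, p9 = True, p10 = False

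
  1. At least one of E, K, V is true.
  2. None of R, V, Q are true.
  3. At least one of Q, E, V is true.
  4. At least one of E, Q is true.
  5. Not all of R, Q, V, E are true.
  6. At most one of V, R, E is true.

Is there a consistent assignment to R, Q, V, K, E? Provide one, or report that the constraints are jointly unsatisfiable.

R=F; Q=F; V=F; K=T; E=T

  (1) {E, K, V}: 2 true — at least one ✓
  (2) {R, V, Q}: 0 true — none ✓
  (3) {Q, E, V}: 1 true — at least one ✓
  (4) {E, Q}: 1 true — at least one ✓
  (5) {R, Q, V, E}: 1/4 true — not all ✓
  (6) {V, R, E}: 1 true — at most one ✓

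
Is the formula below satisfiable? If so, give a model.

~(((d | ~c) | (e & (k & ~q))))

k: False, c: True, d: False, q: True, e: False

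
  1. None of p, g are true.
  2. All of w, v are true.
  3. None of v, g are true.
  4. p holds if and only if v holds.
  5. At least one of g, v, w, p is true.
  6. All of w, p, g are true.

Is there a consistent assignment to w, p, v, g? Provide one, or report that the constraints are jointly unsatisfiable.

The formula is unsatisfiable.

Case p = True:
  Constraint (1) is violated (p=T) — contradiction.
Case p = False:
  Constraint (6) is violated (p=F) — contradiction.
Both cases fail — unsatisfiable.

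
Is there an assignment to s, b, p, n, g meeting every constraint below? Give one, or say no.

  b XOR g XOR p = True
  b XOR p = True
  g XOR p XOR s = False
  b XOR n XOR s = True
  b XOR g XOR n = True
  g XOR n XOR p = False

s = False, b = True, p = False, n = False, g = False

b XOR g XOR p = T XOR F XOR F = True ✓
b XOR p = T XOR F = True ✓
g XOR p XOR s = F XOR F XOR F = False ✓
b XOR n XOR s = T XOR F XOR F = True ✓
b XOR g XOR n = T XOR F XOR F = True ✓
g XOR n XOR p = F XOR F XOR F = False ✓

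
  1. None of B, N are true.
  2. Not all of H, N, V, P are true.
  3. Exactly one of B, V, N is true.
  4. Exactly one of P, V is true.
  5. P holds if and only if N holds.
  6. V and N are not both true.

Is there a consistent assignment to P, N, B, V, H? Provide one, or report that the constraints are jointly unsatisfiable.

P: False, N: False, B: False, V: True, H: True

  (1) {B, N}: 0 true — none ✓
  (2) {H, N, V, P}: 2/4 true — not all ✓
  (3) {B, V, N}: 1 true — exactly one ✓
  (4) {P, V}: 1 true — exactly one ✓
  (5) P=F, N=F — same ✓
  (6) V=T, N=F — not both ✓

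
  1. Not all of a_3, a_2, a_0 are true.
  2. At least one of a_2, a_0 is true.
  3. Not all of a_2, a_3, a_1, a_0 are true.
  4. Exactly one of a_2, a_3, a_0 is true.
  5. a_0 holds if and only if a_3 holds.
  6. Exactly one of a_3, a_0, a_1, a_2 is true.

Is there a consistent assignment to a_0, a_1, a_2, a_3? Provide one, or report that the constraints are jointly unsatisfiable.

a_0=F, a_1=F, a_2=T, a_3=F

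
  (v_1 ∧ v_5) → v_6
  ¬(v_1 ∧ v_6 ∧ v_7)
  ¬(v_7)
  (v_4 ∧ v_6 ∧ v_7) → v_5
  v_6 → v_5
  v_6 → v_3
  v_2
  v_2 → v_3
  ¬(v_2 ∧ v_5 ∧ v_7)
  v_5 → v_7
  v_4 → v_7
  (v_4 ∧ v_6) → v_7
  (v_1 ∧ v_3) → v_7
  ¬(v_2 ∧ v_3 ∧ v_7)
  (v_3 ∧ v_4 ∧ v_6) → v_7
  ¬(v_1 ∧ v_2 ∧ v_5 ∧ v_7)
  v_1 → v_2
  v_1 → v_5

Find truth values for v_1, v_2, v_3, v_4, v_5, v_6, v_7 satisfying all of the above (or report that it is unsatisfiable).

v_1 = False; v_2 = True; v_3 = True; v_4 = False; v_5 = False; v_6 = False; v_7 = False

Unit clause (v_2) forces v_2 = True.
Unit clause (¬v_7) forces v_7 = False.
In (¬v_4 ∨ v_7) only ¬v_4 is left, so v_4 = False.
In (¬v_5 ∨ v_7) only ¬v_5 is left, so v_5 = False.
In (¬v_2 ∨ v_3) only v_3 is left, so v_3 = True.
In (v_5 ∨ ¬v_6) only ¬v_6 is left, so v_6 = False.
In (¬v_1 ∨ v_5) only ¬v_1 is left, so v_1 = False.
All clauses satisfied.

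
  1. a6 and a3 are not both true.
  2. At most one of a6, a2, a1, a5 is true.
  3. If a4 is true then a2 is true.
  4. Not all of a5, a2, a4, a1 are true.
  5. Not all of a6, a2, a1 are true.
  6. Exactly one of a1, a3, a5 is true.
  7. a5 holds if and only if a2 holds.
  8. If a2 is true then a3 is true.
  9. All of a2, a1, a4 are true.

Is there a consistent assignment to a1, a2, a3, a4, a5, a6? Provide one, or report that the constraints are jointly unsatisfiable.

Case a1 = True:
  (2) with a1=T forces a6 = False.
  (2) with a1=T forces a2 = False.
  Constraint (9) is violated (a2=F) — contradiction.
Case a1 = False:
  Constraint (9) is violated (a1=F) — contradiction.
Both cases fail — unsatisfiable.

Unsatisfiable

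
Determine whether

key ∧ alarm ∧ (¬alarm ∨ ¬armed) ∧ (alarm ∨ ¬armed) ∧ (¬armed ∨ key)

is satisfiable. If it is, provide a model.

alarm = True, key = True, armed = False

Unit clause (key) forces key = True.
Unit clause (alarm) forces alarm = True.
In (¬alarm ∨ ¬armed) only ¬armed is left, so armed = False.
Check each clause:
  (key): key holds.
  (alarm): alarm holds.
  (¬alarm ∨ ¬armed): ¬armed holds.
  (alarm ∨ ¬armed): alarm holds.
  (¬armed ∨ key): ¬armed holds.
All clauses satisfied.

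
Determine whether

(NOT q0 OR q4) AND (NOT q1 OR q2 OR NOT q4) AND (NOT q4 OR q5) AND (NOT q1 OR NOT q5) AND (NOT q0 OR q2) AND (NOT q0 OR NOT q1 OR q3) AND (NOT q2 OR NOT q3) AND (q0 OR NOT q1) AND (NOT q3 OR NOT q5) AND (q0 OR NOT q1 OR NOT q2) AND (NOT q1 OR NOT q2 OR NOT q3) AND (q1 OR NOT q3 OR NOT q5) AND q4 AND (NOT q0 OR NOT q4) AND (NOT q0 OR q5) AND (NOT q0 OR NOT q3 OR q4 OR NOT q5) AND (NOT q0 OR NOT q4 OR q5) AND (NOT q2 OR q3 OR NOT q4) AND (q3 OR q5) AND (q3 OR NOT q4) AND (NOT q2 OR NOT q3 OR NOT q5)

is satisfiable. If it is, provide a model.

No satisfying assignment exists.

Case q4 = True:
  (NOT q4 OR q5) forces q5 = True.
  (NOT q1 OR NOT q5) forces q1 = False.
  (NOT q3 OR NOT q5) forces q3 = False.
  Clause (q3 OR NOT q4) is falsified — contradiction.
Case q4 = False:
  Clause (q4) is falsified — contradiction.
Both cases fail, so the formula is unsatisfiable.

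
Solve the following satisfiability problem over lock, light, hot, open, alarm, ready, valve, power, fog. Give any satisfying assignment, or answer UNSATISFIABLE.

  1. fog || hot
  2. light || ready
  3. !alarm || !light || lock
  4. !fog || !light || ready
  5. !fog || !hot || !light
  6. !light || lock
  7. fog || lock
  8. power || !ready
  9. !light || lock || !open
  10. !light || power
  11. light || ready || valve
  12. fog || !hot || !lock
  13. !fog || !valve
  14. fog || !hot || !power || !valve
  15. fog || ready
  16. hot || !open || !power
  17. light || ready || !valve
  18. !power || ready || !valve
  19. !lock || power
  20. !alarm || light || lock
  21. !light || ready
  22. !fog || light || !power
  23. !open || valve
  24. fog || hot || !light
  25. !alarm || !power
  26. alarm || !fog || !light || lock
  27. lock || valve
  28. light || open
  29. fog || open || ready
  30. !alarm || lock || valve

lock = True, light = True, hot = False, open = False, alarm = False, ready = True, valve = False, power = True, fog = True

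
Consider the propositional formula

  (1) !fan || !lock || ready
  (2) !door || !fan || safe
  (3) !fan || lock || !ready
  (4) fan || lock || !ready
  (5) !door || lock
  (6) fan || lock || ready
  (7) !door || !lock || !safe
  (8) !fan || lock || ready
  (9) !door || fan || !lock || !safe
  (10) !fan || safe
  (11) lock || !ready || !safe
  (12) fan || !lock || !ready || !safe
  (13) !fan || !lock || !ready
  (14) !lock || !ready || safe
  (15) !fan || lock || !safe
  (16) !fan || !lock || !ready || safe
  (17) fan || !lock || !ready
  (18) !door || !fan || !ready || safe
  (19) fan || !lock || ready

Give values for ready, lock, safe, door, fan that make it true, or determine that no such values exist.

The formula is unsatisfiable.

Case fan = True:
  (!fan || safe) forces safe = True.
  (!fan || lock || !safe) forces lock = True.
  (!fan || !lock || ready) forces ready = True.
  Clause (!fan || !lock || !ready) is falsified — contradiction.
Case fan = False:
  If lock = True:
    (fan || !lock || !ready) forces ready = False.
    clause (fan || !lock || ready) is falsified.
  If lock = False:
    (fan || lock || !ready) forces ready = False.
    clause (fan || lock || ready) is falsified.
  Every sub-case reaches a contradiction.
Both cases fail, so the formula is unsatisfiable.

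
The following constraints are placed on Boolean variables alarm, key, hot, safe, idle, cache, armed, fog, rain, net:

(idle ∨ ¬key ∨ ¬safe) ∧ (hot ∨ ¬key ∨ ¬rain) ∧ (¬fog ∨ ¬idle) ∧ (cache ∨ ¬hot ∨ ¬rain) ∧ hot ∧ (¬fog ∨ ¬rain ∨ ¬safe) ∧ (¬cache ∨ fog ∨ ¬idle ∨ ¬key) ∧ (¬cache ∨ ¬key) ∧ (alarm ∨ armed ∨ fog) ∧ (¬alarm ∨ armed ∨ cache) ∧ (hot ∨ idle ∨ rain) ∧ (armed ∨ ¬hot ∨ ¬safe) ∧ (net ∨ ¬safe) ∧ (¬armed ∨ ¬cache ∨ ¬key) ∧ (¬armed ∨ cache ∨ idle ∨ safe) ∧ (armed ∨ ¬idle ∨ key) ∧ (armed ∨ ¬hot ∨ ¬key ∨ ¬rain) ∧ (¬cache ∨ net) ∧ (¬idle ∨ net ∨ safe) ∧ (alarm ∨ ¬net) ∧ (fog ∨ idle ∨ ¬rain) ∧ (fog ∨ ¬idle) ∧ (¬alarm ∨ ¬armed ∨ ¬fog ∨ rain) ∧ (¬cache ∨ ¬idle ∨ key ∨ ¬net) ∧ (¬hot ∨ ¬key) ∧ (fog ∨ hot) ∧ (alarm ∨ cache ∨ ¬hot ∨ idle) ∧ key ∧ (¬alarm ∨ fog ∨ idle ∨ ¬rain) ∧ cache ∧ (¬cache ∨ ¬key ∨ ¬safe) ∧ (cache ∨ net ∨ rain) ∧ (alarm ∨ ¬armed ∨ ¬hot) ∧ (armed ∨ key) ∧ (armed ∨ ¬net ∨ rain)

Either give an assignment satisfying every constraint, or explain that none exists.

The formula is unsatisfiable.

Case key = True:
  (hot) forces hot = True.
  Clause (¬hot ∨ ¬key) is falsified — contradiction.
Case key = False:
  Clause (key) is falsified — contradiction.
Both cases fail, so the formula is unsatisfiable.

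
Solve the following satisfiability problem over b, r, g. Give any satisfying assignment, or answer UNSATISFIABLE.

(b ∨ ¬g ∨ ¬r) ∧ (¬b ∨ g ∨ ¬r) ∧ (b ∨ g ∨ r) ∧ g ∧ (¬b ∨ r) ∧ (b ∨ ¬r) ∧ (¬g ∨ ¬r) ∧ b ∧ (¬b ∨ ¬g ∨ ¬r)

Unsatisfiable

Case b = True:
  (g) forces g = True.
  (¬b ∨ r) forces r = True.
  Clause (¬g ∨ ¬r) is falsified — contradiction.
Case b = False:
  Clause (b) is falsified — contradiction.
Both cases fail, so the formula is unsatisfiable.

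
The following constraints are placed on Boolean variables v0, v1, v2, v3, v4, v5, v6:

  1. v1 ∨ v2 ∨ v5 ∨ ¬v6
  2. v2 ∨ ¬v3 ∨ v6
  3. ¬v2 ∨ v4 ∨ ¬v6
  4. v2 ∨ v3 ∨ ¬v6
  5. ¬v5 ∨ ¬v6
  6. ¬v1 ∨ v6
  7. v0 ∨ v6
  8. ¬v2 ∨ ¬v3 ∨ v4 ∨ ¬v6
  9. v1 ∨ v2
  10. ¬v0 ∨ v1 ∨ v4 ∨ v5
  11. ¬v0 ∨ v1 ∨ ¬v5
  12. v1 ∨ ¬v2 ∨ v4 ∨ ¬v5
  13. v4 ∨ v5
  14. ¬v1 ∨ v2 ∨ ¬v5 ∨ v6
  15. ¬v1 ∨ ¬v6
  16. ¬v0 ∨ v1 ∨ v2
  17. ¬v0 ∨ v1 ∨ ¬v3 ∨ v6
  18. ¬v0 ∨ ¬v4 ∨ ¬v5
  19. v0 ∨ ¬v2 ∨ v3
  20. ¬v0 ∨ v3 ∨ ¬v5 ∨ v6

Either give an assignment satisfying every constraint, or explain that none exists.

v0=T, v1=F, v2=T, v3=T, v4=T, v5=F, v6=T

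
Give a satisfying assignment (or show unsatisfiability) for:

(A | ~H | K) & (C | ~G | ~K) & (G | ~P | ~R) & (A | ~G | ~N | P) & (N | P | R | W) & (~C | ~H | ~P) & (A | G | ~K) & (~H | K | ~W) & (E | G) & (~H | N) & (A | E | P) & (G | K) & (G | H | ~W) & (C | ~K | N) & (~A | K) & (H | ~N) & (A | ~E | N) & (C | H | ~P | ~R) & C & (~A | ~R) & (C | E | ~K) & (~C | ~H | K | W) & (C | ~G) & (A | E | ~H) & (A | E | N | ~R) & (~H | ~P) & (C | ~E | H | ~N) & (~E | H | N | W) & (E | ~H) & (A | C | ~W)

E: True, A: True, H: False, G: True, P: True, W: True, C: True, N: False, R: False, K: True

Unit clause (C) forces C = True.
Set E = True.
Set A = True.
  then (~A | K) forces K = True.
  then (~A | ~R) forces R = False.
Set H = False.
  then (H | ~N) forces N = False.
  then (~E | H | N | W) forces W = True.
  then (G | H | ~W) forces G = True.
Set P = True.
All clauses satisfied.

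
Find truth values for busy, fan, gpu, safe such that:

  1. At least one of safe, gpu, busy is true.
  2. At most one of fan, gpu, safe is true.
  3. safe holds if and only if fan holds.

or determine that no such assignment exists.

busy = False, fan = False, gpu = True, safe = False

  (1) {safe, gpu, busy}: 1 true — at least one ✓
  (2) {fan, gpu, safe}: 1 true — at most one ✓
  (3) safe=F, fan=F — same ✓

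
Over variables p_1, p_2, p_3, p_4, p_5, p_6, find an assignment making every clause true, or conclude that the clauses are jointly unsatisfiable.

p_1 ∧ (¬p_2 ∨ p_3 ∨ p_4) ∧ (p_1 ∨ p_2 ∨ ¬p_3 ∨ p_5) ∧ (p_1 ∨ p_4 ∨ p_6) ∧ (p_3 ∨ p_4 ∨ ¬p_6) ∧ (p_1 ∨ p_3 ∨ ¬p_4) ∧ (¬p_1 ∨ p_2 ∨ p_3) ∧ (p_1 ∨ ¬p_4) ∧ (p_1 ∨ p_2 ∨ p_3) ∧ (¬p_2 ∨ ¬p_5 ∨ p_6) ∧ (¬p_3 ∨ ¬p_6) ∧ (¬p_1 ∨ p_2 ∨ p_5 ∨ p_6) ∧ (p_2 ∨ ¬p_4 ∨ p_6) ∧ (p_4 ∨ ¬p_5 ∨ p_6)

p_1: True, p_2: True, p_3: False, p_4: True, p_5: True, p_6: True

Unit clause (p_1) forces p_1 = True.
Try p_2 = False:
  (¬p_1 ∨ p_2 ∨ p_3) forces p_3 = True.
  (¬p_3 ∨ ¬p_6) forces p_6 = False.
  (¬p_1 ∨ p_2 ∨ p_5 ∨ p_6) forces p_5 = True.
  (p_2 ∨ ¬p_4 ∨ p_6) forces p_4 = False.
  clause (p_4 ∨ ¬p_5 ∨ p_6) is falsified — backtrack.
So p_2 = True.
Set p_3 = False.
  then (¬p_2 ∨ p_3 ∨ p_4) forces p_4 = True.
Set p_5 = True.
  then (¬p_2 ∨ ¬p_5 ∨ p_6) forces p_6 = True.
All clauses satisfied.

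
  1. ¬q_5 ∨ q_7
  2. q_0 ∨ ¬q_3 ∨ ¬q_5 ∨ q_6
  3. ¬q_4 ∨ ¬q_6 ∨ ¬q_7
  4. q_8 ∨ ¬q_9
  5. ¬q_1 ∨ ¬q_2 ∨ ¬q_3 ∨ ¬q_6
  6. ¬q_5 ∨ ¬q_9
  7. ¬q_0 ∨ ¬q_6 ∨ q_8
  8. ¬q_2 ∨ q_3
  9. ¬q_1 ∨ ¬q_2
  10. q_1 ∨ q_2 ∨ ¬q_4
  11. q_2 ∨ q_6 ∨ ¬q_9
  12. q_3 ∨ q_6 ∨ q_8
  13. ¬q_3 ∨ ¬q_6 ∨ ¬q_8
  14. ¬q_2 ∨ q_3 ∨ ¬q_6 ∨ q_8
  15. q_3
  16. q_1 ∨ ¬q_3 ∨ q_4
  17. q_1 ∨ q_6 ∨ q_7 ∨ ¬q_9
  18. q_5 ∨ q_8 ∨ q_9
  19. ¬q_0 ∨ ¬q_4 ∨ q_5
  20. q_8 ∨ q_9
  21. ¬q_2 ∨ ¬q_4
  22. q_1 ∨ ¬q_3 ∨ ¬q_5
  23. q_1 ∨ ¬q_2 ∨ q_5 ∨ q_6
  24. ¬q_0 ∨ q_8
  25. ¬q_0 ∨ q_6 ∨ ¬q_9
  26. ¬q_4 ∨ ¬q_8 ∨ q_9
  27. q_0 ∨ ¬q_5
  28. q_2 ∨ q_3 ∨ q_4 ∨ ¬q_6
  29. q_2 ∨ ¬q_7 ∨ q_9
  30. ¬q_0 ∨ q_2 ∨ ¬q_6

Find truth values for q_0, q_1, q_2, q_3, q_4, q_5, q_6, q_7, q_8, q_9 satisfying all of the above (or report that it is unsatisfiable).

Unit clause (q_3) forces q_3 = True.
Set q_0 = True.
  then (¬q_0 ∨ q_8) forces q_8 = True.
  then (¬q_3 ∨ ¬q_6 ∨ ¬q_8) forces q_6 = False.
  then (¬q_0 ∨ q_6 ∨ ¬q_9) forces q_9 = False.
  then (¬q_4 ∨ ¬q_8 ∨ q_9) forces q_4 = False.
  then (q_1 ∨ ¬q_3 ∨ q_4) forces q_1 = True.
  then (¬q_1 ∨ ¬q_2) forces q_2 = False.
  then (q_2 ∨ ¬q_7 ∨ q_9) forces q_7 = False.
  then (¬q_5 ∨ q_7) forces q_5 = False.
All clauses satisfied.

q_0=T; q_1=T; q_2=F; q_3=T; q_4=F; q_5=F; q_6=F; q_7=F; q_8=T; q_9=F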